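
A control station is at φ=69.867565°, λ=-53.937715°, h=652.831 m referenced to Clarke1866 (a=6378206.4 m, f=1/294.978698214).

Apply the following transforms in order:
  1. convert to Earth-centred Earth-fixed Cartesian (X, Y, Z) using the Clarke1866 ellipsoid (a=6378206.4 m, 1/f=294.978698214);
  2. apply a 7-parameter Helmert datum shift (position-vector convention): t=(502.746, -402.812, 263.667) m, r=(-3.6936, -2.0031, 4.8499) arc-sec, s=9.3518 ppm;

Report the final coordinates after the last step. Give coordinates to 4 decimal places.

X=1296812.2265 m, Y=-1780431.8052 m, Z=5966762.8877 m

start: φ=69.867565°, λ=-53.937715°, h=652.831 m
→ ECEF (a=6378206.400, f=1/294.978698214): X=1296313.4427, Y=-1780149.6678, Z=5966398.9576
→ Helmert 7p (PV): X=1296812.2265, Y=-1780431.8052, Z=5966762.8877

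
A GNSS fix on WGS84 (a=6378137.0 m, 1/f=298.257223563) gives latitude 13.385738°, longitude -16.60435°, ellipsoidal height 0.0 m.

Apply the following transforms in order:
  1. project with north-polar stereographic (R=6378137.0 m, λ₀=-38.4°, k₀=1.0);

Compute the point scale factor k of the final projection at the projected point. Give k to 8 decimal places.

start: φ=13.385738°, λ=-16.604350°, h=0.000 m
→ into stereo (λ₀=-38.4°): φ=13.38573800°, λ−λ₀=21.79565000°
scale k = 1.62402814

1.62402814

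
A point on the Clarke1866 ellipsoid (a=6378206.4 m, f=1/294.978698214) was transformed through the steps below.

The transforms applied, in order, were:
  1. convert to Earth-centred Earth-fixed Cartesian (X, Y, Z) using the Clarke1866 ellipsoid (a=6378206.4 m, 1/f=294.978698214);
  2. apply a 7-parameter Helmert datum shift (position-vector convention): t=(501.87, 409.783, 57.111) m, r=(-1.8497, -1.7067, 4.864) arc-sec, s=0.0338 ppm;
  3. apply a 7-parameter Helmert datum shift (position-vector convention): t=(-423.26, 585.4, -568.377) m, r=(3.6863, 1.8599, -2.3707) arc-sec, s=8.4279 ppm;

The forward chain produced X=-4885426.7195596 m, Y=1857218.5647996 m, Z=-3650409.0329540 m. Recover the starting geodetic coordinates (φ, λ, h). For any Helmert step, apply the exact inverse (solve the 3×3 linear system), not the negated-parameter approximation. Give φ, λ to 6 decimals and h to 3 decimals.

φ=-35.112584°, λ=159.195592°, h=3449.236 m

start: X=-4885426.7196, Y=1857218.5648, Z=-3650409.0330 m
→ Helmert⁻¹: X=-4884950.7160, Y=1856496.1427, Z=-3649887.1223
→ Helmert⁻¹: X=-4885438.8487, Y=1856234.2329, Z=-3649887.0403
→ geod (Bowring, a=6378206.400): φ=-35.11258400°, λ=159.19559200°, h=3449.2360 m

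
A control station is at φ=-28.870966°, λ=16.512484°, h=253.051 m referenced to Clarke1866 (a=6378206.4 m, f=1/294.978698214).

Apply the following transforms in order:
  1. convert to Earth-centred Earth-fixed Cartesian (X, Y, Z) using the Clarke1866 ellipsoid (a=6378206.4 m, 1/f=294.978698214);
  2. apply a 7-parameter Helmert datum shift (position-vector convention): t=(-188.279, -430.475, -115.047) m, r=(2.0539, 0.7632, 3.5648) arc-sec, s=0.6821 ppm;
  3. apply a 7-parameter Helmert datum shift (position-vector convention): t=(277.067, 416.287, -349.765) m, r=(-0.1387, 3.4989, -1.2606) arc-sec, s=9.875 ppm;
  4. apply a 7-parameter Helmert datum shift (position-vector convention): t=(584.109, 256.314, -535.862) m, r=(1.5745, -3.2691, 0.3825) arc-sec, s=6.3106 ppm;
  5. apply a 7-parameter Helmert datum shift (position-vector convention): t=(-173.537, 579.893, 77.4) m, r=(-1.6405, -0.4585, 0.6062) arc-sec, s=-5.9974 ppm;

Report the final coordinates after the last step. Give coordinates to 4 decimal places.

X=5360065.4206 m, Y=1589791.0118 m, Z=-3062294.3803 m

start: φ=-28.870966°, λ=16.512484°, h=253.051 m
→ ECEF (a=6378206.400, f=1/294.978698214): X=5359541.0984, Y=1588838.7193, Z=-3061338.1899
→ Helmert 7p (PV): X=5359317.6886, Y=1588532.4387, Z=-3061459.3348
→ Helmert 7p (PV): X=5359605.4548, Y=1588929.5997, Z=-3061931.3117
→ Helmert 7p (PV): X=5360268.9686, Y=1589229.2528, Z=-3062389.4222
→ Helmert 7p (PV): X=5360065.4206, Y=1589791.0118, Z=-3062294.3803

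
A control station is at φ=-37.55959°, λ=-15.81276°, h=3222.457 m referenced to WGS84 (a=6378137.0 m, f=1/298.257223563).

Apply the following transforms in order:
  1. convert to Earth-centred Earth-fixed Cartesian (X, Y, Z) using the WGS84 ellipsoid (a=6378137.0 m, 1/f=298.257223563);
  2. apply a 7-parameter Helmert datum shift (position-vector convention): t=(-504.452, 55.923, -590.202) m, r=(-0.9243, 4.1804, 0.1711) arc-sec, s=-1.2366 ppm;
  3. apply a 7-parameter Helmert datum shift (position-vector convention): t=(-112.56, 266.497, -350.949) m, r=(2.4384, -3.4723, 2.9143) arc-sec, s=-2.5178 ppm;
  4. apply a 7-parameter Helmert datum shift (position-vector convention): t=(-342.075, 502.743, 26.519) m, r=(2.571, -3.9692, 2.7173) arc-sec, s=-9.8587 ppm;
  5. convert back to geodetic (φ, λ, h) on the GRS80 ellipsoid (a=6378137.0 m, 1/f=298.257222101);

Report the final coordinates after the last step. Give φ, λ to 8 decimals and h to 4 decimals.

start: φ=-37.559590°, λ=-15.812760°, h=3222.457 m
→ ECEF (a=6378137.000, f=1/298.257223563): X=4873259.8539, Y=-1380165.8108, Z=-3868773.4110
→ Helmert 7p (PV): X=4872672.1115, Y=-1380121.4751, Z=-3869451.4111
→ Helmert 7p (PV): X=4872631.9216, Y=-1379736.9144, Z=-3869726.9057
→ Helmert 7p (PV): X=4872334.4503, Y=-1379108.1444, Z=-3869585.6696
→ geod (Bowring, a=6378137.000): φ=-37.57185901°, λ=-15.80409875°, h=2783.4972 m

φ=-37.57185901°, λ=-15.80409875°, h=2783.4972 m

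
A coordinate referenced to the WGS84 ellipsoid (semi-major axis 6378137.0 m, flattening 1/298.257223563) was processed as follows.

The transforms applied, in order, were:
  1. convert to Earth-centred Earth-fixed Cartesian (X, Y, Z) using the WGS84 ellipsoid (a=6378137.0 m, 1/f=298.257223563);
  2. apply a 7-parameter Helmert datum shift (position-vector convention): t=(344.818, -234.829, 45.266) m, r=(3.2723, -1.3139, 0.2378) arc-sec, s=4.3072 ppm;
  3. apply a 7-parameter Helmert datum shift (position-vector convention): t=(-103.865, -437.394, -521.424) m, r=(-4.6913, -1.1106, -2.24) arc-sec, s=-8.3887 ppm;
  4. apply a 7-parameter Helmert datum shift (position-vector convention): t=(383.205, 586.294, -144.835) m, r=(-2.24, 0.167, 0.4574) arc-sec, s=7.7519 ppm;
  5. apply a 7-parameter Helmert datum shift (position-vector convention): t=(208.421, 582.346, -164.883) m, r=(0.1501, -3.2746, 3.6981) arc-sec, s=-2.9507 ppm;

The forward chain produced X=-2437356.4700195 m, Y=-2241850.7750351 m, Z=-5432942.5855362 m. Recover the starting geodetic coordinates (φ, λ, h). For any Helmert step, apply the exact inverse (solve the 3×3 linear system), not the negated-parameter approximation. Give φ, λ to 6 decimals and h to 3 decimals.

φ=-58.795454°, λ=-137.399439°, h=-47.495 m

start: X=-2437356.4700, Y=-2241850.7750, Z=-5432942.5855 m
→ Helmert⁻¹: X=-2437698.5361, Y=-2242399.9860, Z=-5432753.4011
→ Helmert⁻¹: X=-2438063.4168, Y=-2242904.4892, Z=-5432592.7849
→ Helmert⁻¹: X=-2437984.8999, Y=-2242388.8336, Z=-5432154.8034
→ Helmert⁻¹: X=-2438356.4031, Y=-2242227.7143, Z=-5432125.5677
→ geod (Bowring, a=6378137.000): φ=-58.79545400°, λ=-137.39943900°, h=-47.4950 m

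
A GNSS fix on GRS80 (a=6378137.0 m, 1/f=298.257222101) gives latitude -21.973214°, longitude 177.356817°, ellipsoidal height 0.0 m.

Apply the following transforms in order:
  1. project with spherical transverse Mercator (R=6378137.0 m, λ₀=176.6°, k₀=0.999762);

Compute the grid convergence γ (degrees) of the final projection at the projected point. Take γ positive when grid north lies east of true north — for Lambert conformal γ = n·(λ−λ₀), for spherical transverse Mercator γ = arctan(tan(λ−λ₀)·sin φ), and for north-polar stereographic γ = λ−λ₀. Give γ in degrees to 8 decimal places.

-0.28319472

start: φ=-21.973214°, λ=177.356817°, h=0.000 m
→ into tm (λ₀=176.6°): φ=-21.97321400°, λ−λ₀=0.75681700°
convergence γ = -0.28319472°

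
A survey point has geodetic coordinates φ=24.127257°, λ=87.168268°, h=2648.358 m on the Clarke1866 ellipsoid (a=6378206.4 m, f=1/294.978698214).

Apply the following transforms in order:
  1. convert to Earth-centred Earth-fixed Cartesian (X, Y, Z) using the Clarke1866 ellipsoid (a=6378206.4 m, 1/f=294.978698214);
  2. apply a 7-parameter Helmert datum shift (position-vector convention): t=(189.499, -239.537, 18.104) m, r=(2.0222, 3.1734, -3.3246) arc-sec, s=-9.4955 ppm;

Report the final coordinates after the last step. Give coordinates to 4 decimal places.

X=288177.3120 m, Y=5819276.9384 m, Z=2592132.5520 m

start: φ=24.127257°, λ=87.168268°, h=2648.358 m
→ ECEF (a=6378206.400, f=1/294.978698214): X=287856.8671, Y=5819601.7874, Z=2592086.4356
→ Helmert 7p (PV): X=288177.3120, Y=5819276.9384, Z=2592132.5520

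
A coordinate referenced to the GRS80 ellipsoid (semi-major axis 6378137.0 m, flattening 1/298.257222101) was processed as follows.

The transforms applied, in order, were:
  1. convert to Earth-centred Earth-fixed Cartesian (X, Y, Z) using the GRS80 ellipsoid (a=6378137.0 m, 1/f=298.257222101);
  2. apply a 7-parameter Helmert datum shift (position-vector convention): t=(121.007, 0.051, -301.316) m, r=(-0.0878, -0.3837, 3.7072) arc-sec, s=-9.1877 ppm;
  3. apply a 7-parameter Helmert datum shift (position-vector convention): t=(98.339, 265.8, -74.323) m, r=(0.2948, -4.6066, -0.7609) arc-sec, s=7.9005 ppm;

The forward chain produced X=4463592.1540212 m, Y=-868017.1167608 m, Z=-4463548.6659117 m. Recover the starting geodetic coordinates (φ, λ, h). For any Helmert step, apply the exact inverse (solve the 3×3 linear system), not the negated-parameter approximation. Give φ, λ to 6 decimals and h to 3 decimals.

start: X=4463592.1540, Y=-868017.1168, Z=-4463548.6659 m
→ Helmert⁻¹: X=4463362.0684, Y=-868265.9713, Z=-4463537.5207
→ Helmert⁻¹: X=4463258.1590, Y=-868352.3180, Z=-4463285.8843
→ geod (Bowring, a=6378137.000): φ=-44.66031500°, λ=-11.00968300°, h=3853.7130 m

φ=-44.660315°, λ=-11.009683°, h=3853.713 m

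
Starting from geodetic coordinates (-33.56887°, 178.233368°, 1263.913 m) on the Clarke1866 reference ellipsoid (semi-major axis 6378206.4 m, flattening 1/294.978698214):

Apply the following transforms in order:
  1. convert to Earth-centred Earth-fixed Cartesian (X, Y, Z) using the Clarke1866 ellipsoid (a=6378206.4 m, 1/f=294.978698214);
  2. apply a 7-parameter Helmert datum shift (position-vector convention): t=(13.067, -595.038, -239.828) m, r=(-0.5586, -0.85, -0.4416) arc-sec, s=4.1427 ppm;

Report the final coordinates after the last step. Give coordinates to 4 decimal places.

start: φ=-33.568870°, λ=178.233368°, h=1263.913 m
→ ECEF (a=6378206.400, f=1/294.978698214): X=-5318492.0671, Y=164039.9528, Z=-3507216.2044
→ Helmert 7p (PV): X=-5318486.2288, Y=163447.4828, Z=-3507492.9232

X=-5318486.2288 m, Y=163447.4828 m, Z=-3507492.9232 m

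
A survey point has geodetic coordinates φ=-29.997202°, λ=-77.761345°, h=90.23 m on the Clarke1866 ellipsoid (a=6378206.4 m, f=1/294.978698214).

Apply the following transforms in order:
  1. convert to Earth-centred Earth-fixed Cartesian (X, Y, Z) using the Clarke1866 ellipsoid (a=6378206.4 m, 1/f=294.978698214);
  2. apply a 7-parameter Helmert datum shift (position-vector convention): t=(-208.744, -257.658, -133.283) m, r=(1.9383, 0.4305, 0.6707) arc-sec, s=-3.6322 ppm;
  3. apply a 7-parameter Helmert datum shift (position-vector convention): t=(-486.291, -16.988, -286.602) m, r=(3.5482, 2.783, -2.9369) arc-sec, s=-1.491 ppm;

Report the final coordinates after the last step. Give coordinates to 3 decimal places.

X=1171166.185 m, Y=-5403128.967 m, Z=-3170542.762 m

start: φ=-29.997202°, λ=-77.761345°, h=90.230 m
→ ECEF (a=6378206.400, f=1/294.978698214): X=1171975.9771, Y=-5402953.4506, Z=-3169977.1435
→ Helmert 7p (PV): X=1171773.9285, Y=-5403157.8845, Z=-3170152.1307
→ Helmert 7p (PV): X=1171166.1849, Y=-5403128.9673, Z=-3170542.7618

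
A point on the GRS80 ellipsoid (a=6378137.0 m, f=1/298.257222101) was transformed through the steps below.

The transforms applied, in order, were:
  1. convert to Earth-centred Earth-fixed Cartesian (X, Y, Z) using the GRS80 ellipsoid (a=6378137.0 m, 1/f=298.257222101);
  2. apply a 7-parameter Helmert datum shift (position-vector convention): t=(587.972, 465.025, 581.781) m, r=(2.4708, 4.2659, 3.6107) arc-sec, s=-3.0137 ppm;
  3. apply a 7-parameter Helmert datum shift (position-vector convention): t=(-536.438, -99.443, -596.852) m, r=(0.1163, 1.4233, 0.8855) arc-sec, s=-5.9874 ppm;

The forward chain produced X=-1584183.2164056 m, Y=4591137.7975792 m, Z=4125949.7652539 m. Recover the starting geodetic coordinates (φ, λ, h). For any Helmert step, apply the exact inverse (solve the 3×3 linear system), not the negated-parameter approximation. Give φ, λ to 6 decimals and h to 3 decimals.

start: X=-1584183.2164, Y=4591137.7976, Z=4125949.7653 m
→ Helmert⁻¹: X=-1583665.0246, Y=4591273.8557, Z=4126557.8081
→ Helmert⁻¹: X=-1584262.7372, Y=4590899.8221, Z=4125900.7030
→ geod (Bowring, a=6378137.000): φ=40.53948500°, λ=109.03892100°, h=3396.6410 m

φ=40.539485°, λ=109.038921°, h=3396.641 m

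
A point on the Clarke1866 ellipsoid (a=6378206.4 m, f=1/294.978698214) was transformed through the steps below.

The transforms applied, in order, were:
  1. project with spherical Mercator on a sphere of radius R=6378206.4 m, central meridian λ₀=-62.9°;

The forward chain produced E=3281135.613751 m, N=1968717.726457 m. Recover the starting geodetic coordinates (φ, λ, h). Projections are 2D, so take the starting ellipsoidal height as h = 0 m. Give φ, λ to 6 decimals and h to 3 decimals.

start: E=3281135.6138, N=1968717.7265 m
→ merc⁻¹: φ=17.41079000°, λ=-33.42537800°

φ=17.410790°, λ=-33.425378°, h=0.000 m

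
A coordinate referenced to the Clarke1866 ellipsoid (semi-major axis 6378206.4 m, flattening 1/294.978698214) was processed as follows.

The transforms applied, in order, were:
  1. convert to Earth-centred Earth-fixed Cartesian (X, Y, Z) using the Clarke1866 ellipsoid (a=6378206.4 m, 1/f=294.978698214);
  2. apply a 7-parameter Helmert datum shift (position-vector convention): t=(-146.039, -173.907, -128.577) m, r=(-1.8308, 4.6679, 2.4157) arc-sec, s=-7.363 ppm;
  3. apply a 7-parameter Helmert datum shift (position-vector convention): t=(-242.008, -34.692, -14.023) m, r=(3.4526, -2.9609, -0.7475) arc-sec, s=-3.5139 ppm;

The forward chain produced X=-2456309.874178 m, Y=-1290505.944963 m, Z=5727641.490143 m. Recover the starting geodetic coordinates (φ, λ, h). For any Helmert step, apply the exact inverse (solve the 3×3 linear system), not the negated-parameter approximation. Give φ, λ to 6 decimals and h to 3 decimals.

start: X=-2456309.8742, Y=-1290505.9450, Z=5727641.4901 m
→ Helmert⁻¹: X=-2455989.5995, Y=-1290388.8134, Z=5727732.4944
→ Helmert⁻¹: X=-2456006.3784, Y=-1290246.4825, Z=5727836.2128
→ geod (Bowring, a=6378206.400): φ=64.30889900°, λ=-152.28511000°, h=3663.4010 m

φ=64.308899°, λ=-152.285110°, h=3663.401 m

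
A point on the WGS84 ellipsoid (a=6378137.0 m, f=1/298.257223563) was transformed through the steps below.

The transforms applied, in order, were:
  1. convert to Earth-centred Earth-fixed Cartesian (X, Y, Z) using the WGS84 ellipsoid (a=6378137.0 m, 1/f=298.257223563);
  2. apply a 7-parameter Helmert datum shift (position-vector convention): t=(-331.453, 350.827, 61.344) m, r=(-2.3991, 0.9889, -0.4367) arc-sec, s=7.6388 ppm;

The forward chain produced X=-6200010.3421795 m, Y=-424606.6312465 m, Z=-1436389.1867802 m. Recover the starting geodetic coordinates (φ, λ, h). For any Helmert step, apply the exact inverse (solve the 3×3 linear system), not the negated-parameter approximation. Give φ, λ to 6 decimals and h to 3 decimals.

φ=-13.100621°, λ=-176.078818°, h=991.491 m

start: X=-6200010.3422, Y=-424606.6312, Z=-1436389.1868 m
→ Helmert⁻¹: X=-6199623.7448, Y=-424950.6300, Z=-1436474.2238
→ geod (Bowring, a=6378137.000): φ=-13.10062100°, λ=-176.07881800°, h=991.4910 m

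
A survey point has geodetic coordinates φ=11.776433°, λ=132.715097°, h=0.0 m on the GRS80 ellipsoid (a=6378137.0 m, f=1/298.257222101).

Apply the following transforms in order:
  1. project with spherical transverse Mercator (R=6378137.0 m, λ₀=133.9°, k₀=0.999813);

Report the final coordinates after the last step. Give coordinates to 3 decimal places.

E=-129110.722 m, N=1310973.878 m

start: φ=11.776433°, λ=132.715097°, h=0.000 m
→ tm (R=6378137.0, λ₀=133.9°): E=-129110.7219, N=1310973.8780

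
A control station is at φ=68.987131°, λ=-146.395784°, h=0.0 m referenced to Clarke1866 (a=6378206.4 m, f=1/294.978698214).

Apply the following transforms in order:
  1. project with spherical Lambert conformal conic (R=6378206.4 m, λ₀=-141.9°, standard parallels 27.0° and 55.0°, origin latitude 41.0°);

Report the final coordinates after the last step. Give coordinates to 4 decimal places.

E=-201839.6936 m, N=3168474.7672 m

start: φ=68.987131°, λ=-146.395784°, h=0.000 m
→ lcc (R=6378206.4, λ₀=-141.9°): E=-201839.6936, N=3168474.7672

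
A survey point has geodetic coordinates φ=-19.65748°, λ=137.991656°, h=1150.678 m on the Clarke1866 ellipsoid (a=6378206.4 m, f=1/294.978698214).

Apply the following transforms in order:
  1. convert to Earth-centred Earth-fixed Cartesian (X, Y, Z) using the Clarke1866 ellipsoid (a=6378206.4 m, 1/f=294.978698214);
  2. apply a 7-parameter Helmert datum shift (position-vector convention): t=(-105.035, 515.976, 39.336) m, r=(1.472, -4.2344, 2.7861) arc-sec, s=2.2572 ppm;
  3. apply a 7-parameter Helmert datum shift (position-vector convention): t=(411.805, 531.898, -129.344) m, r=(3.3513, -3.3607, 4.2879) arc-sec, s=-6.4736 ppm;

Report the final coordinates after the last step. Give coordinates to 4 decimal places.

start: φ=-19.657480°, λ=137.991656°, h=1150.678 m
→ ECEF (a=6378206.400, f=1/294.978698214): X=-4465620.1103, Y=4022040.1315, Z=-2132287.0671
→ Helmert 7p (PV): X=-4465745.7788, Y=4022520.0840, Z=-2132315.5157
→ Helmert 7p (PV): X=-4465353.9434, Y=4022967.7517, Z=-2132438.4607

X=-4465353.9434 m, Y=4022967.7517 m, Z=-2132438.4607 m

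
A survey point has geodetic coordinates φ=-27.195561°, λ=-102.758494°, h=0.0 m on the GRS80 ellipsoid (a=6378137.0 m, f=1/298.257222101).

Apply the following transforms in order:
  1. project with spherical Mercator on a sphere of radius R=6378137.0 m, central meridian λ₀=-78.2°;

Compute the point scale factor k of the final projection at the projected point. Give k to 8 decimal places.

1.12428804

start: φ=-27.195561°, λ=-102.758494°, h=0.000 m
→ into merc (λ₀=-78.2°): φ=-27.19556100°, λ−λ₀=-24.55849400°
scale k = 1.12428804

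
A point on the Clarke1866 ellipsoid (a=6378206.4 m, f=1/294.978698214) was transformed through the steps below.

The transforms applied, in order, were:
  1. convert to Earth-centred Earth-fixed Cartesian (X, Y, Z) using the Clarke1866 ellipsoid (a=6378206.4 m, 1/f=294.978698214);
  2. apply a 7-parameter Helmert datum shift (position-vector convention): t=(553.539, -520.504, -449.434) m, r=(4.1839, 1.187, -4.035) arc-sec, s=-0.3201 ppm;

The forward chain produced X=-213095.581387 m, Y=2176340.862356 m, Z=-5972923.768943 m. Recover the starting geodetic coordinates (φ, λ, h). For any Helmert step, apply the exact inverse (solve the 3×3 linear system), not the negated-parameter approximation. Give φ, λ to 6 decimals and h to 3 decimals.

start: X=-213095.5814, Y=2176340.8624, Z=-5972923.7689 m
→ Helmert⁻¹: X=-213657.4003, Y=2176736.7362, Z=-5972521.6295
→ geod (Bowring, a=6378206.400): φ=-70.01206500°, λ=95.60590500°, h=1283.2390 m

φ=-70.012065°, λ=95.605905°, h=1283.239 m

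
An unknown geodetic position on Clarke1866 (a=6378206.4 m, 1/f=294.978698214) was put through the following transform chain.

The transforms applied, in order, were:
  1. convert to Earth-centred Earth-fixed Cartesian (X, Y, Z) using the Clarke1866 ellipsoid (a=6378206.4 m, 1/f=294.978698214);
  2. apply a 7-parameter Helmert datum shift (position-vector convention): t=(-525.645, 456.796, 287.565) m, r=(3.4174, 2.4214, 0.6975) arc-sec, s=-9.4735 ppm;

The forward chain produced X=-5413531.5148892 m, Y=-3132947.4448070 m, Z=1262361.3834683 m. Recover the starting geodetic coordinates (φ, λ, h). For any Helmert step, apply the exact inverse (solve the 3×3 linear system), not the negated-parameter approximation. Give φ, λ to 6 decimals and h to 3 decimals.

start: X=-5413531.5149, Y=-3132947.4448, Z=1262361.3835 m
→ Helmert⁻¹: X=-5413082.5621, Y=-3133394.7106, Z=1262074.1433
→ geod (Bowring, a=6378206.400): φ=11.48385000°, λ=-149.93534300°, h=3275.0560 m

φ=11.483850°, λ=-149.935343°, h=3275.056 m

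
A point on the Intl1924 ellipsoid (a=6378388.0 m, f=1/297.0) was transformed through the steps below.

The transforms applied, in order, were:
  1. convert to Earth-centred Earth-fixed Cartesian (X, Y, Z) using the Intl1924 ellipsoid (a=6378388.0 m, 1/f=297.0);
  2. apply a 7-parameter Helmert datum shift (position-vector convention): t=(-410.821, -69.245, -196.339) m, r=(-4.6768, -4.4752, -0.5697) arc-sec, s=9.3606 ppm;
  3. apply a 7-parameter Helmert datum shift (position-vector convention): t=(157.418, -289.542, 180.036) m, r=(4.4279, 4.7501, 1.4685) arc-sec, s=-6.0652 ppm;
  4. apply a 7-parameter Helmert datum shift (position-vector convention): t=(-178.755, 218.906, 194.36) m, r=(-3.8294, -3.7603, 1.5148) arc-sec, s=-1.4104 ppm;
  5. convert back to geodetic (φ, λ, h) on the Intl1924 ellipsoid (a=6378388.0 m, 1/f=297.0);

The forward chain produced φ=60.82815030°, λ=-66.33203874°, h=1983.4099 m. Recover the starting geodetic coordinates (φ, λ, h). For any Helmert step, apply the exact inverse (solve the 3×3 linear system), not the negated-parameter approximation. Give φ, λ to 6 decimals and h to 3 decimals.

start: φ=60.828150°, λ=-66.332039°, h=1983.410 m
→ ECEF (a=6378388.000, f=1/297.0): X=1251671.4076, Y=-2855724.7346, Z=5547886.2260
→ Helmert⁻¹: X=1251932.0891, Y=-2856059.8569, Z=5547623.8431
→ Helmert⁻¹: X=1251634.1767, Y=-2855677.4568, Z=5547567.5807
→ Helmert⁻¹: X=1252161.5286, Y=-2855703.8088, Z=5547620.0729
→ geod (Bowring, a=6378388.000): φ=60.82559500°, λ=-66.32363600°, h=1837.5990 m

φ=60.825595°, λ=-66.323636°, h=1837.599 m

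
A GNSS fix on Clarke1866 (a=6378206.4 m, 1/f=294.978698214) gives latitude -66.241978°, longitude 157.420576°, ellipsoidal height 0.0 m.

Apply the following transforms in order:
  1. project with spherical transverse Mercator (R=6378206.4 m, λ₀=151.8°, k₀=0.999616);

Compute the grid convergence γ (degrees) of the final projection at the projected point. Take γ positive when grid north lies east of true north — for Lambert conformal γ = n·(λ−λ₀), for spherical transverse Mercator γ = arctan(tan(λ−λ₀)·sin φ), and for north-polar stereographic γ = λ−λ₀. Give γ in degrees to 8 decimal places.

start: φ=-66.241978°, λ=157.420576°, h=0.000 m
→ into tm (λ₀=151.8°): φ=-66.24197800°, λ−λ₀=5.62057600°
convergence γ = -5.14693639°

-5.14693639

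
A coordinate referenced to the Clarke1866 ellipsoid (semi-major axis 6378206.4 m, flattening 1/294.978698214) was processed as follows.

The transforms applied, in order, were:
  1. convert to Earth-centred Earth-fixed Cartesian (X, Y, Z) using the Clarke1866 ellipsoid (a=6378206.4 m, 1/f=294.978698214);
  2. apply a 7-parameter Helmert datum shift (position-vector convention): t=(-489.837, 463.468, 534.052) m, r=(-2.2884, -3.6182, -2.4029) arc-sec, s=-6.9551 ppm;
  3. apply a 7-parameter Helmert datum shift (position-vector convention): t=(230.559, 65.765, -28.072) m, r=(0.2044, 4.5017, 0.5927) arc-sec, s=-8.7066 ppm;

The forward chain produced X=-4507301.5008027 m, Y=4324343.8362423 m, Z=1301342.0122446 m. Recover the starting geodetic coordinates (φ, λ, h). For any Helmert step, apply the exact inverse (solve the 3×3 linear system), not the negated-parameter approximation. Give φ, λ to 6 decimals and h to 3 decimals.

start: X=-4507301.5008, Y=4324343.8362, Z=1301342.0122 m
→ Helmert⁻¹: X=-4507587.2797, Y=4324329.9634, Z=1301278.7522
→ Helmert⁻¹: X=-4507156.3417, Y=4323829.6294, Z=1300880.7801
→ geod (Bowring, a=6378206.400): φ=11.84330800°, λ=136.18926000°, h=2528.6480 m

φ=11.843308°, λ=136.189260°, h=2528.648 m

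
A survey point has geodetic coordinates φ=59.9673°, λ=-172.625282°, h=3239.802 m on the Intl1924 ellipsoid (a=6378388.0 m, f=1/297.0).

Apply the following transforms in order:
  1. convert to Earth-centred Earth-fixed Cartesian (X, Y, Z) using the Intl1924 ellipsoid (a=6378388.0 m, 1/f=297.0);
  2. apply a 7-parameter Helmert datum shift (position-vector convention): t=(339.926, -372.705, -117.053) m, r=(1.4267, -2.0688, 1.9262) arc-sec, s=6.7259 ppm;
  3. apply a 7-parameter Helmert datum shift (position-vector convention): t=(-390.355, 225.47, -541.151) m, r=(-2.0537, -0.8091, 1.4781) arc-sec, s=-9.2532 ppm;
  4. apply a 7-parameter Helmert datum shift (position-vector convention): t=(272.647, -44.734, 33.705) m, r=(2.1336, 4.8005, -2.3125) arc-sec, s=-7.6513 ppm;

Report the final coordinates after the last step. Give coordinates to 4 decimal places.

start: φ=59.967300°, λ=-172.625282°, h=3239.802 m
→ ECEF (a=6378388.000, f=1/297.0): X=-3175553.0818, Y=-411007.5552, Z=5501577.8421
→ Helmert 7p (PV): X=-3175285.8563, Y=-411450.7334, Z=5501463.0988
→ Helmert 7p (PV): X=-3175665.4613, Y=-411189.4347, Z=5500862.6830
→ Helmert 7p (PV): X=-3175245.1030, Y=-411252.3198, Z=5500923.9541

X=-3175245.1030 m, Y=-411252.3198 m, Z=5500923.9541 m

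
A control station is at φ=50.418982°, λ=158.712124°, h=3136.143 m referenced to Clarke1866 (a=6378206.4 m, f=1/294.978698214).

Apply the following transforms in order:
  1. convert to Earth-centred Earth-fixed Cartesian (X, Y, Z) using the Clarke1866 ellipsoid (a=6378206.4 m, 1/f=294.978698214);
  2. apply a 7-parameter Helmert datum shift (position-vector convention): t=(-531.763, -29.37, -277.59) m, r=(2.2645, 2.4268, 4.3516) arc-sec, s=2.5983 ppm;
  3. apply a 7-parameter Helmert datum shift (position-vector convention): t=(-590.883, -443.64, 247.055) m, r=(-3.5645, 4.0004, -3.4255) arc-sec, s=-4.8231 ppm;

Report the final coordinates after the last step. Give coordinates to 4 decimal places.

start: φ=50.418982°, λ=158.712124°, h=3136.143 m
→ ECEF (a=6378206.400, f=1/294.978698214): X=-3796196.7961, Y=1479149.9625, Z=4894827.9723
→ Helmert 7p (PV): X=-3796712.0386, Y=1478990.6081, Z=4894624.0037
→ Helmert 7p (PV): X=-3797165.1195, Y=1478687.4720, Z=4894895.5278

X=-3797165.1195 m, Y=1478687.4720 m, Z=4894895.5278 m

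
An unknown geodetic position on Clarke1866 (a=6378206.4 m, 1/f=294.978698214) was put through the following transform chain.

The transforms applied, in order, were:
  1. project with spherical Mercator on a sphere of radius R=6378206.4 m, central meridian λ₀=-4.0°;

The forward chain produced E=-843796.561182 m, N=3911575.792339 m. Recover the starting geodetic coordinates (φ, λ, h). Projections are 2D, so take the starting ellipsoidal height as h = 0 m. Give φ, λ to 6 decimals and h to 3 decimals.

φ=33.122185°, λ=-11.579871°, h=0.000 m

start: E=-843796.5612, N=3911575.7923 m
→ merc⁻¹: φ=33.12218500°, λ=-11.57987100°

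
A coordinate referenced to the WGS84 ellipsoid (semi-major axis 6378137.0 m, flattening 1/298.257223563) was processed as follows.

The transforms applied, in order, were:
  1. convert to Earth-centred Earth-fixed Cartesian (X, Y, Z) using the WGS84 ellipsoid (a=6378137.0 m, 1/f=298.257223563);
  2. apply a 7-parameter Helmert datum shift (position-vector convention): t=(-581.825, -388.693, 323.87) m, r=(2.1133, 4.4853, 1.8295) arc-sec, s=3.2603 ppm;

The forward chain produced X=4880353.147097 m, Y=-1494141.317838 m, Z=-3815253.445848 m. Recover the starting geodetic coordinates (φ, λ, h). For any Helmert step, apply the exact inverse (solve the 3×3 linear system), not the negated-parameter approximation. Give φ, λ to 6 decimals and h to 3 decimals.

φ=-36.961724°, λ=-17.016768°, h=2400.777 m

start: X=4880353.1471, Y=-1494141.3178, Z=-3815253.4458 m
→ Helmert⁻¹: X=4880988.7772, Y=-1493830.1389, Z=-3815443.4320
→ geod (Bowring, a=6378137.000): φ=-36.96172400°, λ=-17.01676800°, h=2400.7770 m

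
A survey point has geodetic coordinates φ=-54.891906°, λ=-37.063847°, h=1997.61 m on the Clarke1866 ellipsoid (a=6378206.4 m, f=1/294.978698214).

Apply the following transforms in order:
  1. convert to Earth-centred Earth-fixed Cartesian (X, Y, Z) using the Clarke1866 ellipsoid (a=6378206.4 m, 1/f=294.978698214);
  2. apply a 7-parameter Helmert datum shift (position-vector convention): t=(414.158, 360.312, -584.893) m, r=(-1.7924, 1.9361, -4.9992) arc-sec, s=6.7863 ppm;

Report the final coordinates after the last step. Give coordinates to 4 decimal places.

X=2935024.9723 m, Y=-2216352.6503 m, Z=-5196532.5995 m

start: φ=-54.891906°, λ=-37.063847°, h=1997.610 m
→ ECEF (a=6378206.400, f=1/294.978698214): X=2934693.3934, Y=-2216581.6402, Z=-5195904.1607
→ Helmert 7p (PV): X=2935024.9723, Y=-2216352.6503, Z=-5196532.5995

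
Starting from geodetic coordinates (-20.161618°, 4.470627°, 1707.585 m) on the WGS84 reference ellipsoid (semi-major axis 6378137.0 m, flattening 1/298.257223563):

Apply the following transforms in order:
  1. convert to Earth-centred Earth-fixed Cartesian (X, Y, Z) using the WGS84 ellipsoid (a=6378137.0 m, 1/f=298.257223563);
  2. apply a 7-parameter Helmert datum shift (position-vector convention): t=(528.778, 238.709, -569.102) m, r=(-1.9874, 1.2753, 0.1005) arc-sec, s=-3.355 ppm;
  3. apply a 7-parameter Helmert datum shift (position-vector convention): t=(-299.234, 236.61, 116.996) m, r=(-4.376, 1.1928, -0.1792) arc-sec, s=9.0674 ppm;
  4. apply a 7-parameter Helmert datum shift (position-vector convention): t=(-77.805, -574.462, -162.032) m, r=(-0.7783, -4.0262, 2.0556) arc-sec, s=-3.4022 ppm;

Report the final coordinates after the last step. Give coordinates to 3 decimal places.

X=5973244.825 m, Y=466893.133 m, Z=-2185679.883 m

start: φ=-20.161618°, λ=4.470627°, h=1707.585 m
→ ECEF (a=6378137.000, f=1/298.257223563): X=5973067.2499, Y=467009.6188, Z=-2185089.6384
→ Helmert 7p (PV): X=5973562.2507, Y=467228.6176, Z=-2185692.8395
→ Helmert 7p (PV): X=5973304.9477, Y=467417.9034, Z=-2185640.1191
→ Helmert 7p (PV): X=5973244.8247, Y=466893.1329, Z=-2185679.8829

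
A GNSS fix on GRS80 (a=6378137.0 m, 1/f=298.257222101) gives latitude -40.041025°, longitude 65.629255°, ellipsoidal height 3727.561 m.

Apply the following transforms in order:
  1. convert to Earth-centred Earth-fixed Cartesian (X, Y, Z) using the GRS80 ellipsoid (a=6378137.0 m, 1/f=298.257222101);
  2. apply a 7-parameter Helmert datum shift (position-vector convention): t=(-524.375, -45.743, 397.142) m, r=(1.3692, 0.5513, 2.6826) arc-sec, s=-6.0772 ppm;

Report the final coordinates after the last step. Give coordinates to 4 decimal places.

start: φ=-40.041025°, λ=65.629255°, h=3727.561 m
→ ECEF (a=6378137.000, f=1/298.257222101): X=2018892.6894, Y=4456671.5116, Z=-4083872.0923
→ Helmert 7p (PV): X=2018287.1685, Y=4456652.0502, Z=-4083425.9443

X=2018287.1685 m, Y=4456652.0502 m, Z=-4083425.9443 m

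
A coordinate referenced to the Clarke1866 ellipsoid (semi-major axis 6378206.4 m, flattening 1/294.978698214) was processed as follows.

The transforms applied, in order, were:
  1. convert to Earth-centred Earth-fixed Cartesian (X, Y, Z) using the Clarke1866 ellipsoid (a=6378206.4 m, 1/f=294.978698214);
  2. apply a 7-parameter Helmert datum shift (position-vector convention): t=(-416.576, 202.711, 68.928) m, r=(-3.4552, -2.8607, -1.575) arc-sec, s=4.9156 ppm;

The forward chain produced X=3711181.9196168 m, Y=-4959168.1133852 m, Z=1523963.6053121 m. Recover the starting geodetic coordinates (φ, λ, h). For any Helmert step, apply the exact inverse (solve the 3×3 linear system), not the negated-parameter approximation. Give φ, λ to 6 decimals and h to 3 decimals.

start: X=3711181.9196, Y=-4959168.1134, Z=1523963.6053 m
→ Helmert⁻¹: X=3711639.2526, Y=-4959343.6296, Z=1523752.6342
→ geod (Bowring, a=6378206.400): φ=13.91010000°, λ=-53.18832600°, h=2153.6690 m

φ=13.910100°, λ=-53.188326°, h=2153.669 m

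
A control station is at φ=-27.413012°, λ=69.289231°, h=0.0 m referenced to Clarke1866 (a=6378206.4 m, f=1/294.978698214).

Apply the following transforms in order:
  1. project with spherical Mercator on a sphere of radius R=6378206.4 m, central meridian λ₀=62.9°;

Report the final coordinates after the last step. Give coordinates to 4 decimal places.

start: φ=-27.413012°, λ=69.289231°, h=0.000 m
→ merc (R=6378206.4, λ₀=62.9°): E=711253.6805, N=-3175202.1319

E=711253.6805 m, N=-3175202.1319 m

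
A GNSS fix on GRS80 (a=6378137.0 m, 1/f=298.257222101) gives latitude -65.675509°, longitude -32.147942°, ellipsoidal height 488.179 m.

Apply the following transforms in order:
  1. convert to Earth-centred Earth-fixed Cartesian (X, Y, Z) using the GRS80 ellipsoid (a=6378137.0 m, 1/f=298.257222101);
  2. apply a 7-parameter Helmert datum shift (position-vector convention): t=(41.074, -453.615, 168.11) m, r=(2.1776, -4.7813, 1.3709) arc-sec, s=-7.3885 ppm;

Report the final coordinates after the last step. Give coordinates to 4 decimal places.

X=2230918.8364 m, Y=-1402317.0397 m, Z=-5789334.3803 m

start: φ=-65.675509°, λ=-32.147942°, h=488.179 m
→ ECEF (a=6378137.000, f=1/298.257222101): X=2230750.7228, Y=-1401949.7311, Z=-5789582.1752
→ Helmert 7p (PV): X=2230918.8364, Y=-1402317.0397, Z=-5789334.3803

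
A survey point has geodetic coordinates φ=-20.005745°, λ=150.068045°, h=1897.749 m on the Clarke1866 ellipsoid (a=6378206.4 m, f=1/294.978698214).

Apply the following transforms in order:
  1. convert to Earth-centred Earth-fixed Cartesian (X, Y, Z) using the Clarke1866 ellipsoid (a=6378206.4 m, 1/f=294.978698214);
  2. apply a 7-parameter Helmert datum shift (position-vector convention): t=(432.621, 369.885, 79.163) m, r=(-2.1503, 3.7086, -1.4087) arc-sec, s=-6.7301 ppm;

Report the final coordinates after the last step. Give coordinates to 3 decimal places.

start: φ=-20.005745°, λ=150.068045°, h=1897.749 m
→ ECEF (a=6378206.400, f=1/294.978698214): X=-5197539.3077, Y=2992576.1592, Z=-2168814.5465
→ Helmert 7p (PV): X=-5197090.2634, Y=2992938.7910, Z=-2168658.5343

X=-5197090.263 m, Y=2992938.791 m, Z=-2168658.534 m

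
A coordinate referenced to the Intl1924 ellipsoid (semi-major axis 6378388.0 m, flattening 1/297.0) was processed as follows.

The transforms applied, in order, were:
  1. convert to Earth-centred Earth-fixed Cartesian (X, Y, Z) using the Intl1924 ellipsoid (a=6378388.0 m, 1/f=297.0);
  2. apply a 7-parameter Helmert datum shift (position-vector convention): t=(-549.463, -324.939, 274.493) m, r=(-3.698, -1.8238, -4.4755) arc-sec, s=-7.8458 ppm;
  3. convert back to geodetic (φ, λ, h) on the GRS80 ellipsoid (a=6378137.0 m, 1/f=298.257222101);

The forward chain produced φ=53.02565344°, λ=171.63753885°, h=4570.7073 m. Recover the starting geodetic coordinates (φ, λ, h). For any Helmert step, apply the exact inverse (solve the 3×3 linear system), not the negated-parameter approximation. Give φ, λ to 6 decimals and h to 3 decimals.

start: φ=53.025653°, λ=171.637539°, h=4570.707 m
→ ECEF (a=6378137.000, f=1/298.257222101): X=-3806244.8869, Y=559509.4503, Z=5075912.6642
→ Helmert⁻¹: X=-3805692.5467, Y=559665.2067, Z=5075721.6779
→ geod (Bowring, a=6378388.000): φ=53.02916900°, λ=171.63404700°, h=3910.3360 m

φ=53.029169°, λ=171.634047°, h=3910.336 m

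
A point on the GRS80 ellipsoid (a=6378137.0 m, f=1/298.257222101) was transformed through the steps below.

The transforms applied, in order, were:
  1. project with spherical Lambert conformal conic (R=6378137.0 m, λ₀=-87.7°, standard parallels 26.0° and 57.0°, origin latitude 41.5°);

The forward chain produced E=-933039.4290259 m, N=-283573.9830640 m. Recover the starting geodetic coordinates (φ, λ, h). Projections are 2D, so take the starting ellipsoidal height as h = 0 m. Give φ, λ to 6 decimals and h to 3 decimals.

start: E=-933039.4290, N=-283573.9831 m
→ lcc⁻¹: φ=38.29273000°, λ=-98.79166400°

φ=38.292730°, λ=-98.791664°, h=0.000 m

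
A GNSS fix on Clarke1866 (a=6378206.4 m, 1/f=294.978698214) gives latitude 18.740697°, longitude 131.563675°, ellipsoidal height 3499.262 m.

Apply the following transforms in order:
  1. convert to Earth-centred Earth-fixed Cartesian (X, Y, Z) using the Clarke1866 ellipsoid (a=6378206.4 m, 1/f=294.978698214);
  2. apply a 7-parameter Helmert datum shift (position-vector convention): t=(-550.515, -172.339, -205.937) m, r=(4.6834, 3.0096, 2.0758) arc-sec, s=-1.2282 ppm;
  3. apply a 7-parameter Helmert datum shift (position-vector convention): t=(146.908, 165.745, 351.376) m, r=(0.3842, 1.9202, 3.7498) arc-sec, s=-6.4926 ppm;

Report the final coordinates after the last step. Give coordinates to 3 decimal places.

start: φ=18.740697°, λ=131.563675°, h=3499.262 m
→ ECEF (a=6378206.400, f=1/294.978698214): X=-4010881.3971, Y=4523337.3338, Z=2037191.7361
→ Helmert 7p (PV): X=-4011442.7831, Y=4523072.8188, Z=2037144.5252
→ Helmert 7p (PV): X=-4011333.0928, Y=4523132.4771, Z=2037528.4436

X=-4011333.093 m, Y=4523132.477 m, Z=2037528.444 m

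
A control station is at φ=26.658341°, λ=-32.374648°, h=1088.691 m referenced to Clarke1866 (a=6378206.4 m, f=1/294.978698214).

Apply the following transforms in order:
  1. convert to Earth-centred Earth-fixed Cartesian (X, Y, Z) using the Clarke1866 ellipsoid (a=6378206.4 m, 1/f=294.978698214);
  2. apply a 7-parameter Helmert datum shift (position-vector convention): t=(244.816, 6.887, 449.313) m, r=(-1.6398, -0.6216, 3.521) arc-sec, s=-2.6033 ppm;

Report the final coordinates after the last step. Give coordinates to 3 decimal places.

start: φ=26.658341°, λ=-32.374648°, h=1088.691 m
→ ECEF (a=6378206.400, f=1/294.978698214): X=4818284.9000, Y=-3054786.8080, Z=2844762.4998
→ Helmert 7p (PV): X=4818560.7455, Y=-3054667.1035, Z=2845243.2128

X=4818560.746 m, Y=-3054667.103 m, Z=2845243.213 m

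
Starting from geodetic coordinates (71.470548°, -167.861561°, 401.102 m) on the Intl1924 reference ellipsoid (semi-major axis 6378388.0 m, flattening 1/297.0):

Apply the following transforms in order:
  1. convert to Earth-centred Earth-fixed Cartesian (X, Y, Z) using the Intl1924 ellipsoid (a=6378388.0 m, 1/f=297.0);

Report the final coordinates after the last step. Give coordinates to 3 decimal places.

start: φ=71.470548°, λ=-167.861561°, h=401.102 m
→ ECEF (a=6378388.000, f=1/297.0): X=-1987822.5944, Y=-427547.3360, Z=6025693.7492

X=-1987822.594 m, Y=-427547.336 m, Z=6025693.749 m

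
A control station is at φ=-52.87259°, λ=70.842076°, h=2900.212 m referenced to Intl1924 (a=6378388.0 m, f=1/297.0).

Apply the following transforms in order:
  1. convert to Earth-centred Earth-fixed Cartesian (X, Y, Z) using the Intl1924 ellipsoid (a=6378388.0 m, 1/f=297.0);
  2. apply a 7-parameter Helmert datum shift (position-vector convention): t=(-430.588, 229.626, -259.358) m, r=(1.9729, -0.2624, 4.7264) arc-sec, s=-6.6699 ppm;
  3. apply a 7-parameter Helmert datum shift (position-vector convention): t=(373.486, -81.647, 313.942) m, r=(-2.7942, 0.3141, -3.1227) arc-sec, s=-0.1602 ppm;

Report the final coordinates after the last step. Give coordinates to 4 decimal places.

start: φ=-52.872590°, λ=70.842076°, h=2900.212 m
→ ECEF (a=6378388.000, f=1/297.0): X=1266725.3457, Y=3646158.9919, Z=-5064410.9544
→ Helmert 7p (PV): X=1266209.2031, Y=3646441.7644, Z=-5064600.0470
→ Helmert 7p (PV): X=1266629.9783, Y=3646271.7554, Z=-5064336.6189

X=1266629.9783 m, Y=3646271.7554 m, Z=-5064336.6189 m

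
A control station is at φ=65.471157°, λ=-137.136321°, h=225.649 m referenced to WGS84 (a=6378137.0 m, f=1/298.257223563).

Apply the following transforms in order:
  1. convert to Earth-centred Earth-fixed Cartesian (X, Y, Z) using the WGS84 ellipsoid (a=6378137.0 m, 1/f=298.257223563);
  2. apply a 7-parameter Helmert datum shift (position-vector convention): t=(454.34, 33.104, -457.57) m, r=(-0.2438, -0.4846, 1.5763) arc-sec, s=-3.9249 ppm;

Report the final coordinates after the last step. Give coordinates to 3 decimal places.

X=-1945842.084 m, Y=-1806287.540 m, Z=5779437.488 m

start: φ=65.471157°, λ=-137.136321°, h=225.649 m
→ ECEF (a=6378137.000, f=1/298.257223563): X=-1946304.2875, Y=-1806319.6913, Z=5779920.1810
→ Helmert 7p (PV): X=-1945842.0837, Y=-1806287.5398, Z=5779437.4878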